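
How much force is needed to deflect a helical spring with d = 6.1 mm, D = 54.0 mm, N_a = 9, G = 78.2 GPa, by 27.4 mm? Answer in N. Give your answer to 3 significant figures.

262 N

k = Gd⁴/(8D³N_a) = (78.2×10³)(6.1⁴)/(8·54.0³·9) = 9.5502 N/mm
F = k·δ = 9.5502 × 27.4 = 261.68 N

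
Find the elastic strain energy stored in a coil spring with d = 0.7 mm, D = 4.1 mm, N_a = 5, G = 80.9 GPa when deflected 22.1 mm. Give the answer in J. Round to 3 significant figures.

1.72 J

k = Gd⁴/(8D³N_a) = (80.9×10³)(0.7⁴)/(8·4.1³·5) = 7.0458 N/mm
U = ½kδ² = 0.5 × 7.0458 × 22.1² = 1720.6 N·mm = 1.7206 J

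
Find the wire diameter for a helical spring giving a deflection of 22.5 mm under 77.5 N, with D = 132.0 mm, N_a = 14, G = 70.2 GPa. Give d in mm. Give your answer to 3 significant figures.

10.6 mm

Required rate k = F/δ = 77.5/22.5 = 3.4444 N/mm
d = (8D³N_a·k / G)^(1/4) = (8·132.0³·14·3.4444 / (70.2×10³))^0.25
  = (12639)^0.25 = 10.6030 mm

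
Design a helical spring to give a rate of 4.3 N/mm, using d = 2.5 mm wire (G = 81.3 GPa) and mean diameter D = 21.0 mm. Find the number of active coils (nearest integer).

N_a = Gd⁴/(8D³k) = (81.3×10³ × 2.5⁴)/(8 × 21.0³ × 4.3)
    = 3.17578e+06 / 318578 = 9.969 → 10 coils

10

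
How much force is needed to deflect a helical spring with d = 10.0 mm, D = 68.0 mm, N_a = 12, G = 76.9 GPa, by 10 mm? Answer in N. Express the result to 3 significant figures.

255 N

k = Gd⁴/(8D³N_a) = (76.9×10³)(10.0⁴)/(8·68.0³·12) = 25.476 N/mm
F = k·δ = 25.476 × 10 = 254.76 N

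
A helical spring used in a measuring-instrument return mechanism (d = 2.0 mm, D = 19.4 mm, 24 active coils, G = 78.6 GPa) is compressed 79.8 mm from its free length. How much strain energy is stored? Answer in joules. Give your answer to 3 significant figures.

k = Gd⁴/(8D³N_a) = (78.6×10³)(2.0⁴)/(8·19.4³·24) = 0.89709 N/mm
U = ½kδ² = 0.5 × 0.89709 × 79.8² = 2856.4 N·mm = 2.8564 J

2.86 J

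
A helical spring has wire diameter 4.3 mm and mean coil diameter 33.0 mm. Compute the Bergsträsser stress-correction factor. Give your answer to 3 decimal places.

C = D/d = 33.0/4.3 = 7.6744
K_B = (4C+2)/(4C−3) = 32.698/27.698 = 1.1805

1.181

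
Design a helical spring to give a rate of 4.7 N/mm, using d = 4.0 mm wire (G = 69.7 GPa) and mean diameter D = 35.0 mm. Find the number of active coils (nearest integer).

N_a = Gd⁴/(8D³k) = (69.7×10³ × 4.0⁴)/(8 × 35.0³ × 4.7)
    = 1.78432e+07 / 1.6121e+06 = 11.07 → 11 coils

11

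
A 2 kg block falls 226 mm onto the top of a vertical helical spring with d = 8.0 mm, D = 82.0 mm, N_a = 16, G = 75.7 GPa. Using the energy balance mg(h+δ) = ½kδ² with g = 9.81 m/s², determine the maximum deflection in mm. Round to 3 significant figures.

49.6 mm

k = Gd⁴/(8D³N_a) = (75.7×10³)(8.0⁴)/(8·82.0³·16) = 4.3934 N/mm
W = mg = 2 × 9.81 = 19.62 N
½kδ² − Wδ − Wh = 0 → δ = (W + √(W² + 2kWh))/k
δ = (19.62 + √(384.94 + 38962))/4.3934 = (19.62 + 198.36)/4.3934 = 49.615 mm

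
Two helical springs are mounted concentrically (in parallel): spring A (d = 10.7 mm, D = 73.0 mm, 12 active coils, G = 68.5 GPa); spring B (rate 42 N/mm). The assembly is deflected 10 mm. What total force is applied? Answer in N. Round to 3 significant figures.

660 N

k_A = Gd⁴/(8D³N_a) = (68.5×10³)(10.7⁴)/(8·73.0³·12) = 24.043 N/mm
Parallel: k_eq = 24.043 + 42 = 66.043 N/mm
F = k_eq·δ = 66.043·10 = 660.43 N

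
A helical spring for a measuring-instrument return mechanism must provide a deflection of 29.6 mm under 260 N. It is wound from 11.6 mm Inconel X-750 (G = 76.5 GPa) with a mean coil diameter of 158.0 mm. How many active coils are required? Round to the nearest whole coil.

5

Required rate k = F/δ = 260/29.6 = 8.7838 N/mm
N_a = Gd⁴/(8D³k) = (76.5×10³ × 11.6⁴)/(8 × 158.0³ × 8.7838)
    = 1.38514e+09 / 2.77168e+08 = 4.997 → 5 coils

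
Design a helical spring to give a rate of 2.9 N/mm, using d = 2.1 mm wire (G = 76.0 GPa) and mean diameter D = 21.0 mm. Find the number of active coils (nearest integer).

7

N_a = Gd⁴/(8D³k) = (76.0×10³ × 2.1⁴)/(8 × 21.0³ × 2.9)
    = 1.47806e+06 / 214855 = 6.879 → 7 coils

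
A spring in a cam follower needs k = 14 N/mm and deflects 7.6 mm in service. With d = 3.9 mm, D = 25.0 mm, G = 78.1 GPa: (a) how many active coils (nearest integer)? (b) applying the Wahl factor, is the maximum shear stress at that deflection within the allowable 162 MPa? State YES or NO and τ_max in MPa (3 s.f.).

(a) 10 coils; (b) YES, τ_max = 146 MPa

N_a = Gd⁴/(8D³k) = (78.1×10³)(3.9⁴)/(8·25.0³·14) = 10.32 → N_a = 10
Actual rate k = Gd⁴/(8D³·10) = 14.454 N/mm
Working load F = kδ = 14.454·7.6 = 109.85 N
C = 25.0/3.9 = 6.4103; K_W = (4C−1)/(4C−4)+0.615/C = 1.2346
τ_max = K_W·8FD/(πd³) = 1.2346·117.9 = 145.55 MPa
τ_max ≤ 162 MPa → acceptable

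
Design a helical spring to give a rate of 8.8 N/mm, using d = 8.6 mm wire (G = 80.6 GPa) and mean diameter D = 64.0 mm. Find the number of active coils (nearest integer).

N_a = Gd⁴/(8D³k) = (80.6×10³ × 8.6⁴)/(8 × 64.0³ × 8.8)
    = 4.40889e+08 / 1.84549e+07 = 23.89 → 24 coils

24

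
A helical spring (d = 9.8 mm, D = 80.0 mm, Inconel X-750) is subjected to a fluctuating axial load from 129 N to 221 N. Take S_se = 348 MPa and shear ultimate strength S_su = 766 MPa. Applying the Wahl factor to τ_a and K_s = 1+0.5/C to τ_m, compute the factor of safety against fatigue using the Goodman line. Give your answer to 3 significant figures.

11.6

C = D/d = 80.0/9.8 = 8.1633; K_W = (4C−1)/(4C−4)+0.615/C = 1.1800; K_s = 1+0.5/C = 1.0613
F_a = (F_max−F_min)/2 = 46 N; F_m = (F_max+F_min)/2 = 175 N
τ_a = K_W·8F_aD/(πd³) = 1.1800 × 9.9566 = 11.749 MPa
τ_m = K_s·8F_mD/(πd³) = 1.0613 × 37.878 = 40.198 MPa
Goodman: 1/n_f = τ_a/S_se + τ_m/S_su = 11.749/348 + 40.198/766 = 0.03376 + 0.05248 = 0.08624
n_f = 1/0.08624 = 11.6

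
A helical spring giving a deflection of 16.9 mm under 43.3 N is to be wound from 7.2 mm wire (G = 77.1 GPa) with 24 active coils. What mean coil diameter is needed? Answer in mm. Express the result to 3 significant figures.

Required rate k = F/δ = 43.3/16.9 = 2.5621 N/mm
D = (Gd⁴/(8N_a·k))^(1/3) = (77.1×10³·7.2⁴/(8·24·2.5621))^(1/3)
  = (421194)^(1/3) = 74.9596 mm

75.0 mm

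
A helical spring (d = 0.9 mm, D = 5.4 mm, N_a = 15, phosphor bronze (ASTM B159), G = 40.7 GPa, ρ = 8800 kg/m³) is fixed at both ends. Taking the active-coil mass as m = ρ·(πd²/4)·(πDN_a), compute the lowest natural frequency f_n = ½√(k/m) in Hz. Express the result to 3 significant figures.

k = Gd⁴/(8D³N_a) = (40.7×10³)(0.9⁴)/(8·5.4³·15) = 1.4132 N/mm = 1413.2 N/m
Wire length L = πDN_a = π·5.4·15 = 254.47 mm
m = ρ·(πd²/4)·L = 8800 × 0.63617×10⁻⁶ m² × 0.25447 m = 0.0014246 kg
f_n = ½√(k/m) = 0.5·√(1413.2/0.0014246) = 0.5·√(9.9199e+05) = 497.99 Hz

498 Hz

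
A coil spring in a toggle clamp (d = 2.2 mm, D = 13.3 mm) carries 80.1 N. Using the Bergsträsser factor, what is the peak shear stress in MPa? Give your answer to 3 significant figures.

Spring index C = D/d = 13.3/2.2 = 6.0455
K_B = (4C+2)/(4C−3) = 26.182/21.182 = 1.2361
τ₀ = 8FD/(πd³) = 8·80.1·13.3/(π·2.2³) = 8522.64/33.452 = 254.77 MPa
τ_max = K·τ₀ = 1.2361 × 254.77 = 314.91 MPa

315 MPa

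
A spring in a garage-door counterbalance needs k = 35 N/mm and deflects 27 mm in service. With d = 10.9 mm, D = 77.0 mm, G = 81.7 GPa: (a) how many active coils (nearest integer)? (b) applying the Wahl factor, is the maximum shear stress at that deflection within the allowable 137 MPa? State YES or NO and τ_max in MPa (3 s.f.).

(a) 9 coils; (b) NO, τ_max = 174 MPa

N_a = Gd⁴/(8D³k) = (81.7×10³)(10.9⁴)/(8·77.0³·35) = 9.022 → N_a = 9
Actual rate k = Gd⁴/(8D³·9) = 35.085 N/mm
Working load F = kδ = 35.085·27 = 947.3 N
C = 77.0/10.9 = 7.0642; K_W = (4C−1)/(4C−4)+0.615/C = 1.2107
τ_max = K_W·8FD/(πd³) = 1.2107·143.43 = 173.66 MPa
τ_max > 137 MPa → exceeds allowable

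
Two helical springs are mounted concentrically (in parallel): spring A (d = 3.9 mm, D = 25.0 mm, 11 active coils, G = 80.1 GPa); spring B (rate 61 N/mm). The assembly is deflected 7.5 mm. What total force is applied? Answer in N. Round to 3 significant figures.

k_A = Gd⁴/(8D³N_a) = (80.1×10³)(3.9⁴)/(8·25.0³·11) = 13.477 N/mm
Parallel: k_eq = 13.477 + 61 = 74.477 N/mm
F = k_eq·δ = 74.477·7.5 = 558.58 N

559 N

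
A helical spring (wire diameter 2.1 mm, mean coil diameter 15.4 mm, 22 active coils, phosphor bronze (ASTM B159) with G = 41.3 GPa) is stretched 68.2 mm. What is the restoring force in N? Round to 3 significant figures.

k = Gd⁴/(8D³N_a) = (41.3×10³)(2.1⁴)/(8·15.4³·22) = 1.2495 N/mm
F = k·δ = 1.2495 × 68.2 = 85.219 N

85.2 N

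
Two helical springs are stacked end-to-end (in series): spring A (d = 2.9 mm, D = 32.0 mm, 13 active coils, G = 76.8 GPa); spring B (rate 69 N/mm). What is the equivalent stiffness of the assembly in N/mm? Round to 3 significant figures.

k_A = Gd⁴/(8D³N_a) = (76.8×10³)(2.9⁴)/(8·32.0³·13) = 1.5939 N/mm
Series: 1/k_eq = 1/1.5939 + 1/69 = 0.64187; k_eq = 1.5579 N/mm

1.56 N/mm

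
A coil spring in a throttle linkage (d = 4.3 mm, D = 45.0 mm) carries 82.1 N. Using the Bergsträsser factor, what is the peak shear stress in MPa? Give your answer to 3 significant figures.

134 MPa

Spring index C = D/d = 45.0/4.3 = 10.4651
K_B = (4C+2)/(4C−3) = 43.860/38.860 = 1.1287
τ₀ = 8FD/(πd³) = 8·82.1·45.0/(π·4.3³) = 29556/249.78 = 118.33 MPa
τ_max = K·τ₀ = 1.1287 × 118.33 = 133.55 MPa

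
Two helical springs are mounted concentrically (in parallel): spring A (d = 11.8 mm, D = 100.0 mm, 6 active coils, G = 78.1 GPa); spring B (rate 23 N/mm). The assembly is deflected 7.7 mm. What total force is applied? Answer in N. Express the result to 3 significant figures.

k_A = Gd⁴/(8D³N_a) = (78.1×10³)(11.8⁴)/(8·100.0³·6) = 31.546 N/mm
Parallel: k_eq = 31.546 + 23 = 54.546 N/mm
F = k_eq·δ = 54.546·7.7 = 420 N

420 N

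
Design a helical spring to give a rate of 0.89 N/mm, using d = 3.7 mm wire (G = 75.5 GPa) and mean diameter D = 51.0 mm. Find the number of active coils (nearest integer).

N_a = Gd⁴/(8D³k) = (75.5×10³ × 3.7⁴)/(8 × 51.0³ × 0.89)
    = 1.41499e+07 / 944475 = 14.98 → 15 coils

15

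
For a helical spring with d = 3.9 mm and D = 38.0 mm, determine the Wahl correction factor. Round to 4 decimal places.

1.1489

C = D/d = 38.0/3.9 = 9.7436
K_W = (4C−1)/(4C−4) + 0.615/C = 37.974/34.974 + 0.0631 = 1.1489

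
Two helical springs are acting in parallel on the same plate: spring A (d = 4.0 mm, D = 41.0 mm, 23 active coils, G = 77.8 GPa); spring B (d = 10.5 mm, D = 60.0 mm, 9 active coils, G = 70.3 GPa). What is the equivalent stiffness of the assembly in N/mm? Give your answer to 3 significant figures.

56.5 N/mm

k_A = Gd⁴/(8D³N_a) = (77.8×10³)(4.0⁴)/(8·41.0³·23) = 1.5705 N/mm
k_B = Gd⁴/(8D³N_a) = (70.3×10³)(10.5⁴)/(8·60.0³·9) = 54.945 N/mm
Parallel: k_eq = 1.5705 + 54.945 = 56.515 N/mm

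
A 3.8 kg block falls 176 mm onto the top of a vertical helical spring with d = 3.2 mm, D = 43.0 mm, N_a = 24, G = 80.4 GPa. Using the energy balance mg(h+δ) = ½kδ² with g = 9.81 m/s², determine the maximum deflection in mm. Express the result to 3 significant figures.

236 mm

k = Gd⁴/(8D³N_a) = (80.4×10³)(3.2⁴)/(8·43.0³·24) = 0.55227 N/mm
W = mg = 3.8 × 9.81 = 37.278 N
½kδ² − Wδ − Wh = 0 → δ = (W + √(W² + 2kWh))/k
δ = (37.278 + √(1389.6 + 7246.77))/0.55227 = (37.278 + 92.932)/0.55227 = 235.77 mm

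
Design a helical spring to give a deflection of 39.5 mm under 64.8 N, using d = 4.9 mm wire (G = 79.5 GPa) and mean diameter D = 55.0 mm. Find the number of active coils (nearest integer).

21

Required rate k = F/δ = 64.8/39.5 = 1.6405 N/mm
N_a = Gd⁴/(8D³k) = (79.5×10³ × 4.9⁴)/(8 × 55.0³ × 1.6405)
    = 4.58302e+07 / 2.18351e+06 = 20.99 → 21 coils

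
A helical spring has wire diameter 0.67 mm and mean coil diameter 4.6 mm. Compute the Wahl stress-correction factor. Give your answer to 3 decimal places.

C = D/d = 4.6/0.67 = 6.8657
K_W = (4C−1)/(4C−4) + 0.615/C = 26.463/23.463 + 0.0896 = 1.2174

1.217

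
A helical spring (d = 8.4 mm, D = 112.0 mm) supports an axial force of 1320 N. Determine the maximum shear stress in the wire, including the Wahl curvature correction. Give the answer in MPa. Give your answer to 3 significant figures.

Spring index C = D/d = 112.0/8.4 = 13.3333
K_W = (4C−1)/(4C−4) + 0.615/C = 52.333/49.333 + 0.0461 = 1.1069
τ₀ = 8FD/(πd³) = 8·1320·112.0/(π·8.4³) = 1.18272e+06/1862 = 635.18 MPa
τ_max = K·τ₀ = 1.1069 × 635.18 = 703.1 MPa

703 MPa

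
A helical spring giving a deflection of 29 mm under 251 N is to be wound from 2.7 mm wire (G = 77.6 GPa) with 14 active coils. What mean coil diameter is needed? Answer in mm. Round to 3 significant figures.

16.2 mm

Required rate k = F/δ = 251/29 = 8.6552 N/mm
D = (Gd⁴/(8N_a·k))^(1/3) = (77.6×10³·2.7⁴/(8·14·8.6552))^(1/3)
  = (4254.25)^(1/3) = 16.2035 mm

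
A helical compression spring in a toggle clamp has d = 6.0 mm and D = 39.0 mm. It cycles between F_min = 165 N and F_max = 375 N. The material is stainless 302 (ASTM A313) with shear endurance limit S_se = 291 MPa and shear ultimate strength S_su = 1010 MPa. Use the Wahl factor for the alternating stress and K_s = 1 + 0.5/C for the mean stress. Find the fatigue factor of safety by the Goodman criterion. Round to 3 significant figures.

2.97

C = D/d = 39.0/6.0 = 6.5000; K_W = (4C−1)/(4C−4)+0.615/C = 1.2310; K_s = 1+0.5/C = 1.0769
F_a = (F_max−F_min)/2 = 105 N; F_m = (F_max+F_min)/2 = 270 N
τ_a = K_W·8F_aD/(πd³) = 1.2310 × 48.277 = 59.428 MPa
τ_m = K_s·8F_mD/(πd³) = 1.0769 × 124.14 = 133.69 MPa
Goodman: 1/n_f = τ_a/S_se + τ_m/S_su = 59.428/291 + 133.69/1010 = 0.20422 + 0.13237 = 0.33659
n_f = 1/0.33659 = 2.971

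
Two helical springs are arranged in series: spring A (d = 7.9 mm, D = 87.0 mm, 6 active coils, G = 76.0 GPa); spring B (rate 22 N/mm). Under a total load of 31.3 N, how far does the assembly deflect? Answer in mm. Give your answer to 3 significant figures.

k_A = Gd⁴/(8D³N_a) = (76.0×10³)(7.9⁴)/(8·87.0³·6) = 9.3653 N/mm
Series: 1/k_eq = 1/9.3653 + 1/22 = 0.15223; k_eq = 6.5689 N/mm
δ = F/k_eq = 31.3/6.5689 = 4.7648 mm

4.76 mm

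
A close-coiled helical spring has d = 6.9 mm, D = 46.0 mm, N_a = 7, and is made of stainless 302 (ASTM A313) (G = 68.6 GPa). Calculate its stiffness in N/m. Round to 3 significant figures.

28500 N/m

k = Gd⁴/(8D³N_a) = (68.6×10³ × 6.9⁴) / (8 × 46.0³ × 7)
  = 1.55496e+08 / 5.45082e+06 = 28.527 N/mm = 28527 N/m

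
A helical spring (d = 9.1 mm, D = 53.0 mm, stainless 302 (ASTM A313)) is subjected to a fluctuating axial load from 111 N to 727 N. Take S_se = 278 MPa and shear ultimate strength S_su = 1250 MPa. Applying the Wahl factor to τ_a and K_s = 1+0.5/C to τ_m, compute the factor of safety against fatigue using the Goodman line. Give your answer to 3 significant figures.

C = D/d = 53.0/9.1 = 5.8242; K_W = (4C−1)/(4C−4)+0.615/C = 1.2611; K_s = 1+0.5/C = 1.0858
F_a = (F_max−F_min)/2 = 308 N; F_m = (F_max+F_min)/2 = 419 N
τ_a = K_W·8F_aD/(πd³) = 1.2611 × 55.162 = 69.563 MPa
τ_m = K_s·8F_mD/(πd³) = 1.0858 × 75.042 = 81.485 MPa
Goodman: 1/n_f = τ_a/S_se + τ_m/S_su = 69.563/278 + 81.485/1250 = 0.25023 + 0.06519 = 0.31541
n_f = 1/0.31541 = 3.17

3.17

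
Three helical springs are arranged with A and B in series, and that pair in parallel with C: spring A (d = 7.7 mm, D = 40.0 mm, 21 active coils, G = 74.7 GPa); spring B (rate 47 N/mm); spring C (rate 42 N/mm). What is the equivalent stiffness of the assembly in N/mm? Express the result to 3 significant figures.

58.1 N/mm

k_A = Gd⁴/(8D³N_a) = (74.7×10³)(7.7⁴)/(8·40.0³·21) = 24.423 N/mm
Springs A,B series: k_AB = 1/(1/24.423+1/47) = 16.071 N/mm; parallel with C: k_eq = 16.071+42 = 58.071 N/mm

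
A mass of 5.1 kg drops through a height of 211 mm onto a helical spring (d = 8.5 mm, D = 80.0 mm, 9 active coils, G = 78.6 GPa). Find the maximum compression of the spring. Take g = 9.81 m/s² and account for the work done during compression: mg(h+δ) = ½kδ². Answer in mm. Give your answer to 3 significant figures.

48.3 mm

k = Gd⁴/(8D³N_a) = (78.6×10³)(8.5⁴)/(8·80.0³·9) = 11.13 N/mm
W = mg = 5.1 × 9.81 = 50.031 N
½kδ² − Wδ − Wh = 0 → δ = (W + √(W² + 2kWh))/k
δ = (50.031 + √(2503.1 + 234989))/11.13 = (50.031 + 487.33)/11.13 = 48.28 mm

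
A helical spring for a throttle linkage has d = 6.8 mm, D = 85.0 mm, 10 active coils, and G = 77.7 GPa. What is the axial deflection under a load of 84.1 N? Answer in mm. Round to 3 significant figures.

24.9 mm

k = Gd⁴/(8D³N_a) = (77.7×10³)(6.8⁴)/(8·85.0³·10) = 3.3815 N/mm
δ = F/k = 84.1 / 3.3815 = 24.871 mm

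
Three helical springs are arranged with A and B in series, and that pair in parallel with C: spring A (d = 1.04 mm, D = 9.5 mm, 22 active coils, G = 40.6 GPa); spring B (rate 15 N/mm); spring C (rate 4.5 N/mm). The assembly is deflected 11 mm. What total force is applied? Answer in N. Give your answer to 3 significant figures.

52.9 N

k_A = Gd⁴/(8D³N_a) = (40.6×10³)(1.04⁴)/(8·9.5³·22) = 0.31476 N/mm
Springs A,B series: k_AB = 1/(1/0.31476+1/15) = 0.30829 N/mm; parallel with C: k_eq = 0.30829+4.5 = 4.8083 N/mm
F = k_eq·δ = 4.8083·11 = 52.891 N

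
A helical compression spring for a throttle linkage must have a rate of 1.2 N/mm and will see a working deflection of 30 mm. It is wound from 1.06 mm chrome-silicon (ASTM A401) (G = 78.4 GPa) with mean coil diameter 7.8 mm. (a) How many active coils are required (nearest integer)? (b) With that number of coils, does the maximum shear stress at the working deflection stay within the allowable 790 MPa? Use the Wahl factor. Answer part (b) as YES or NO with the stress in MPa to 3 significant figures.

N_a = Gd⁴/(8D³k) = (78.4×10³)(1.06⁴)/(8·7.8³·1.2) = 21.73 → N_a = 22
Actual rate k = Gd⁴/(8D³·22) = 1.1851 N/mm
Working load F = kδ = 1.1851·30 = 35.552 N
C = 7.8/1.06 = 7.3585; K_W = (4C−1)/(4C−4)+0.615/C = 1.2015
τ_max = K_W·8FD/(πd³) = 1.2015·592.9 = 712.39 MPa
τ_max ≤ 790 MPa → acceptable

(a) 22 coils; (b) YES, τ_max = 712 MPa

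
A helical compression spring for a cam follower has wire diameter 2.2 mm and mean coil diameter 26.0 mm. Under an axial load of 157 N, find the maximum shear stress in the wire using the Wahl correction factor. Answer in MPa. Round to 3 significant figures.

1090 MPa

Spring index C = D/d = 26.0/2.2 = 11.8182
K_W = (4C−1)/(4C−4) + 0.615/C = 46.273/43.273 + 0.0520 = 1.1214
τ₀ = 8FD/(πd³) = 8·157·26.0/(π·2.2³) = 32656/33.452 = 976.21 MPa
τ_max = K·τ₀ = 1.1214 × 976.21 = 1094.7 MPa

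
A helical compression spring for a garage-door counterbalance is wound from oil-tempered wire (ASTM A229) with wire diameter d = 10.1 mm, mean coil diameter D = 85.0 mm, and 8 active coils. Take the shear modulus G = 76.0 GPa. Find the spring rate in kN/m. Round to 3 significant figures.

20.1 kN/m

k = Gd⁴/(8D³N_a) = (76.0×10³ × 10.1⁴) / (8 × 85.0³ × 8)
  = 7.90859e+08 / 3.9304e+07 = 20.122 N/mm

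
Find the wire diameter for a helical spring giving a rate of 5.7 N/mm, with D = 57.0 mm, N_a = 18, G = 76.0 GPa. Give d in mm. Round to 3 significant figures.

6.69 mm

d = (8D³N_a·k / G)^(1/4) = (8·57.0³·18·5.7 / (76.0×10³))^0.25
  = (2000.1)^0.25 = 6.6875 mm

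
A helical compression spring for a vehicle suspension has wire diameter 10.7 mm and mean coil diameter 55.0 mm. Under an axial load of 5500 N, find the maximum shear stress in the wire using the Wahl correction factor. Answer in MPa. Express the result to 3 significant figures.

Spring index C = D/d = 55.0/10.7 = 5.1402
K_W = (4C−1)/(4C−4) + 0.615/C = 19.561/16.561 + 0.1196 = 1.3008
τ₀ = 8FD/(πd³) = 8·5500·55.0/(π·10.7³) = 2.42e+06/3848.6 = 628.8 MPa
τ_max = K·τ₀ = 1.3008 × 628.8 = 817.94 MPa

818 MPa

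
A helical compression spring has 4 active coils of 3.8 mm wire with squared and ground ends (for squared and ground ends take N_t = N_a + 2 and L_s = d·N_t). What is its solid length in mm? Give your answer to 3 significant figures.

squared and ground ends: N_t = N_a + 2 = 4 + 2 = 6
L_s = d·N_t = 3.8 × 6 = 22.8 mm

22.8 mm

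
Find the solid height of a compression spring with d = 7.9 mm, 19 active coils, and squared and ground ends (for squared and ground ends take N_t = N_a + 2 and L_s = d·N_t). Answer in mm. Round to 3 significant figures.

squared and ground ends: N_t = N_a + 2 = 19 + 2 = 21
L_s = d·N_t = 7.9 × 21 = 165.9 mm

166 mm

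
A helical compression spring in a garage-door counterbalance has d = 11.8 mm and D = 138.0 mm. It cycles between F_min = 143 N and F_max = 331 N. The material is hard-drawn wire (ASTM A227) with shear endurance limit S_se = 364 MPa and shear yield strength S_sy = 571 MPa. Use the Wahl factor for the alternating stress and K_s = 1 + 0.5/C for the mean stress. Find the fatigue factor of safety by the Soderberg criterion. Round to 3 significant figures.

6.47

C = D/d = 138.0/11.8 = 11.6949; K_W = (4C−1)/(4C−4)+0.615/C = 1.1227; K_s = 1+0.5/C = 1.0428
F_a = (F_max−F_min)/2 = 94 N; F_m = (F_max+F_min)/2 = 237 N
τ_a = K_W·8F_aD/(πd³) = 1.1227 × 20.105 = 22.572 MPa
τ_m = K_s·8F_mD/(πd³) = 1.0428 × 50.69 = 52.857 MPa
Soderberg: 1/n_f = τ_a/S_se + τ_m/S_sy = 22.572/364 + 52.857/571 = 0.06201 + 0.09257 = 0.15458
n_f = 1/0.15458 = 6.469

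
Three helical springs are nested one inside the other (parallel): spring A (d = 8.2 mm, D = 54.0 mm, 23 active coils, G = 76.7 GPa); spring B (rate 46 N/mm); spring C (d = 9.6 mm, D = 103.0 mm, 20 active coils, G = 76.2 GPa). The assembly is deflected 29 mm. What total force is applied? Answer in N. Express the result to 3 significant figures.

1790 N

k_A = Gd⁴/(8D³N_a) = (76.7×10³)(8.2⁴)/(8·54.0³·23) = 11.969 N/mm
k_C = Gd⁴/(8D³N_a) = (76.2×10³)(9.6⁴)/(8·103.0³·20) = 3.7018 N/mm
Parallel: k_eq = 11.969 + 46 + 3.7018 = 61.671 N/mm
F = k_eq·δ = 61.671·29 = 1788.4 N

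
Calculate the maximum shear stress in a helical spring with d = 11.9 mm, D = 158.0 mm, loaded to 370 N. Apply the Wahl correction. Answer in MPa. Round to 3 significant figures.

97.8 MPa

Spring index C = D/d = 158.0/11.9 = 13.2773
K_W = (4C−1)/(4C−4) + 0.615/C = 52.109/49.109 + 0.0463 = 1.1074
τ₀ = 8FD/(πd³) = 8·370·158.0/(π·11.9³) = 467680/5294.1 = 88.34 MPa
τ_max = K·τ₀ = 1.1074 × 88.34 = 97.829 MPa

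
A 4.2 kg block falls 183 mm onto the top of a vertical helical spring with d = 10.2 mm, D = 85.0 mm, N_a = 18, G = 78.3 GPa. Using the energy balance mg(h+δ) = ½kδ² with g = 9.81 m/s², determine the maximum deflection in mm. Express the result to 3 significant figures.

k = Gd⁴/(8D³N_a) = (78.3×10³)(10.2⁴)/(8·85.0³·18) = 9.5839 N/mm
W = mg = 4.2 × 9.81 = 41.202 N
½kδ² − Wδ − Wh = 0 → δ = (W + √(W² + 2kWh))/k
δ = (41.202 + √(1697.6 + 144525))/9.5839 = (41.202 + 382.39)/9.5839 = 44.198 mm

44.2 mm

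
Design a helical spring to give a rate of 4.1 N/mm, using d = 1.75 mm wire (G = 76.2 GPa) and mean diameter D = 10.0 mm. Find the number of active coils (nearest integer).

N_a = Gd⁴/(8D³k) = (76.2×10³ × 1.75⁴)/(8 × 10.0³ × 4.1)
    = 714673 / 32800 = 21.79 → 22 coils

22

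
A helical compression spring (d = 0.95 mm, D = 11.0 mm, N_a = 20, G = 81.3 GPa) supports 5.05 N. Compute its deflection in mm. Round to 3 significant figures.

k = Gd⁴/(8D³N_a) = (81.3×10³)(0.95⁴)/(8·11.0³·20) = 0.31095 N/mm
δ = F/k = 5.05 / 0.31095 = 16.241 mm

16.2 mm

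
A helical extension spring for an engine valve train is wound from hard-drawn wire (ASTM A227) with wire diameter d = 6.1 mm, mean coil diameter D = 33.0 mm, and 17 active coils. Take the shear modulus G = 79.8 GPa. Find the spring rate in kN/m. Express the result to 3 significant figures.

k = Gd⁴/(8D³N_a) = (79.8×10³ × 6.1⁴) / (8 × 33.0³ × 17)
  = 1.1049e+08 / 4.88743e+06 = 22.607 N/mm

22.6 kN/m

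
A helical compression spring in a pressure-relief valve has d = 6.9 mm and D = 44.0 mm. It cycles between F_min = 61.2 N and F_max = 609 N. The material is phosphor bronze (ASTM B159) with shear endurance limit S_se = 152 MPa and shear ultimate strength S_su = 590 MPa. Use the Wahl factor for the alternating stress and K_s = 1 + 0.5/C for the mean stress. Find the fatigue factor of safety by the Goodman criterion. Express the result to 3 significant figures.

C = D/d = 44.0/6.9 = 6.3768; K_W = (4C−1)/(4C−4)+0.615/C = 1.2359; K_s = 1+0.5/C = 1.0784
F_a = (F_max−F_min)/2 = 273.9 N; F_m = (F_max+F_min)/2 = 335.1 N
τ_a = K_W·8F_aD/(πd³) = 1.2359 × 93.42 = 115.46 MPa
τ_m = K_s·8F_mD/(πd³) = 1.0784 × 114.29 = 123.25 MPa
Goodman: 1/n_f = τ_a/S_se + τ_m/S_su = 115.46/152 + 123.25/590 = 0.75961 + 0.20891 = 0.96851
n_f = 1/0.96851 = 1.033

1.03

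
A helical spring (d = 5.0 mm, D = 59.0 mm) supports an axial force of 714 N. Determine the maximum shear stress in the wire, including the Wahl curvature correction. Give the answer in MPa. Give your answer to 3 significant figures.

963 MPa

Spring index C = D/d = 59.0/5.0 = 11.8000
K_W = (4C−1)/(4C−4) + 0.615/C = 46.200/43.200 + 0.0521 = 1.1216
τ₀ = 8FD/(πd³) = 8·714·59.0/(π·5.0³) = 337008/392.7 = 858.18 MPa
τ_max = K·τ₀ = 1.1216 × 858.18 = 962.51 MPa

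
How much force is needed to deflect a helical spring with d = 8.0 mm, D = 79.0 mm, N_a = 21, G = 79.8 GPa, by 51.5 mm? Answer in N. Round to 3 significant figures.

203 N

k = Gd⁴/(8D³N_a) = (79.8×10³)(8.0⁴)/(8·79.0³·21) = 3.9461 N/mm
F = k·δ = 3.9461 × 51.5 = 203.23 N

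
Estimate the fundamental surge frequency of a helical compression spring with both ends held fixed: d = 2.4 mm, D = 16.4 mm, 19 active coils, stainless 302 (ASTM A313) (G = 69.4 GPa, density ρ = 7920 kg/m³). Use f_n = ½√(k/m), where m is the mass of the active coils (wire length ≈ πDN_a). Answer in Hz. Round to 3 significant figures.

k = Gd⁴/(8D³N_a) = (69.4×10³)(2.4⁴)/(8·16.4³·19) = 3.4342 N/mm = 3434.2 N/m
Wire length L = πDN_a = π·16.4·19 = 978.92 mm
m = ρ·(πd²/4)·L = 7920 × 4.5239×10⁻⁶ m² × 0.97892 m = 0.035074 kg
f_n = ½√(k/m) = 0.5·√(3434.2/0.035074) = 0.5·√(97914) = 156.46 Hz

156 Hz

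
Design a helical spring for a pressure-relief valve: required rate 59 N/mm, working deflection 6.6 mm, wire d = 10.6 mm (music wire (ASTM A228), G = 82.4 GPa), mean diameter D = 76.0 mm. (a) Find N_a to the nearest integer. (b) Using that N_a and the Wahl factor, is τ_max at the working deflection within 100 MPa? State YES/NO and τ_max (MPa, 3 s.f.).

N_a = Gd⁴/(8D³k) = (82.4×10³)(10.6⁴)/(8·76.0³·59) = 5.021 → N_a = 5
Actual rate k = Gd⁴/(8D³·5) = 59.245 N/mm
Working load F = kδ = 59.245·6.6 = 391.02 N
C = 76.0/10.6 = 7.1698; K_W = (4C−1)/(4C−4)+0.615/C = 1.2073
τ_max = K_W·8FD/(πd³) = 1.2073·63.537 = 76.711 MPa
τ_max ≤ 100 MPa → acceptable

(a) 5 coils; (b) YES, τ_max = 76.7 MPa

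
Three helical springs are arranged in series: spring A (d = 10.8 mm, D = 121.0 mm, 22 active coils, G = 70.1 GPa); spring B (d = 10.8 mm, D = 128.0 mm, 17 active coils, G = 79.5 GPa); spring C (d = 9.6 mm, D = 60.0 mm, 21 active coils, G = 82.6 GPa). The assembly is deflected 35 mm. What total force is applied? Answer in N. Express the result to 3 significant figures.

54.5 N

k_A = Gd⁴/(8D³N_a) = (70.1×10³)(10.8⁴)/(8·121.0³·22) = 3.0588 N/mm
k_B = Gd⁴/(8D³N_a) = (79.5×10³)(10.8⁴)/(8·128.0³·17) = 3.7922 N/mm
k_C = Gd⁴/(8D³N_a) = (82.6×10³)(9.6⁴)/(8·60.0³·21) = 19.333 N/mm
Series: 1/k_eq = 1/3.0588 + 1/3.7922 + 1/19.333 = 0.64235; k_eq = 1.5568 N/mm
F = k_eq·δ = 1.5568·35 = 54.487 N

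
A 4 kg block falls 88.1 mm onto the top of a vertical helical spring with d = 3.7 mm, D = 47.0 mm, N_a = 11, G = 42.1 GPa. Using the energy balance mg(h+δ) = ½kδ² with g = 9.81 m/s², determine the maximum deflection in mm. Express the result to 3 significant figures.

146 mm

k = Gd⁴/(8D³N_a) = (42.1×10³)(3.7⁴)/(8·47.0³·11) = 0.8636 N/mm
W = mg = 4 × 9.81 = 39.24 N
½kδ² − Wδ − Wh = 0 → δ = (W + √(W² + 2kWh))/k
δ = (39.24 + √(1539.8 + 5971.01))/0.8636 = (39.24 + 86.665)/0.8636 = 145.79 mm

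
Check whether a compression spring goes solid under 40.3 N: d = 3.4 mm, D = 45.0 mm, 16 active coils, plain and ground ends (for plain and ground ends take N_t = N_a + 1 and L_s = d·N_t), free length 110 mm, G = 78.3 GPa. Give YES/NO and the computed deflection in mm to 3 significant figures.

k = Gd⁴/(8D³N_a) = (78.3×10³)(3.4⁴)/(8·45.0³·16) = 0.89708 N/mm
N_t = 17; L_s = 3.4·17 = 57.8 mm; δ_solid = L₀ − L_s = 110 − 57.8 = 52.2 mm
δ = F/k = 40.3/0.89708 = 44.924 mm
δ < δ_solid → spring does not go solid

NO, δ = 44.9 mm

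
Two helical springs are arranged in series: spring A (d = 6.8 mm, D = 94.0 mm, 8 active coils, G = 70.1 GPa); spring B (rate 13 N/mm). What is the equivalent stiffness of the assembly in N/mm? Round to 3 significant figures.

2.32 N/mm

k_A = Gd⁴/(8D³N_a) = (70.1×10³)(6.8⁴)/(8·94.0³·8) = 2.8196 N/mm
Series: 1/k_eq = 1/2.8196 + 1/13 = 0.43158; k_eq = 2.3171 N/mm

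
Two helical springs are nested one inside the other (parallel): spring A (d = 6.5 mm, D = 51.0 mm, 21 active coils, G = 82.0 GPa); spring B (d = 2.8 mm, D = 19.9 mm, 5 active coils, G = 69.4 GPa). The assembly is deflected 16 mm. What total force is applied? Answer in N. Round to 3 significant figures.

k_A = Gd⁴/(8D³N_a) = (82.0×10³)(6.5⁴)/(8·51.0³·21) = 6.5682 N/mm
k_B = Gd⁴/(8D³N_a) = (69.4×10³)(2.8⁴)/(8·19.9³·5) = 13.532 N/mm
Parallel: k_eq = 6.5682 + 13.532 = 20.101 N/mm
F = k_eq·δ = 20.101·16 = 321.61 N

322 N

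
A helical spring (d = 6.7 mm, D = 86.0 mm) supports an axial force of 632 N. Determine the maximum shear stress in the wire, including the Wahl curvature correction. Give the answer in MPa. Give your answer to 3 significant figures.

511 MPa

Spring index C = D/d = 86.0/6.7 = 12.8358
K_W = (4C−1)/(4C−4) + 0.615/C = 50.343/47.343 + 0.0479 = 1.1113
τ₀ = 8FD/(πd³) = 8·632·86.0/(π·6.7³) = 434816/944.87 = 460.18 MPa
τ_max = K·τ₀ = 1.1113 × 460.18 = 511.39 MPa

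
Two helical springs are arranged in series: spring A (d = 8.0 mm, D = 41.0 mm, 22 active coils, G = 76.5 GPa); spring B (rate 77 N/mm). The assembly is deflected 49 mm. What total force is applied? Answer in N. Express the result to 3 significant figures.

k_A = Gd⁴/(8D³N_a) = (76.5×10³)(8.0⁴)/(8·41.0³·22) = 25.832 N/mm
Series: 1/k_eq = 1/25.832 + 1/77 = 0.051699; k_eq = 19.343 N/mm
F = k_eq·δ = 19.343·49 = 947.8 N

948 N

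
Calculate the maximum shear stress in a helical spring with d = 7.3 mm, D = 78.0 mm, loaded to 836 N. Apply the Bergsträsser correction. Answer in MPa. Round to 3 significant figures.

481 MPa

Spring index C = D/d = 78.0/7.3 = 10.6849
K_B = (4C+2)/(4C−3) = 44.740/39.740 = 1.1258
τ₀ = 8FD/(πd³) = 8·836·78.0/(π·7.3³) = 521664/1222.1 = 426.85 MPa
τ_max = K·τ₀ = 1.1258 × 426.85 = 480.55 MPa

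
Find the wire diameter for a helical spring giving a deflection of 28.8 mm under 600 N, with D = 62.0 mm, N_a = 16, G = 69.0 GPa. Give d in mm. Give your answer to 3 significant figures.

9.80 mm

Required rate k = F/δ = 600/28.8 = 20.833 N/mm
d = (8D³N_a·k / G)^(1/4) = (8·62.0³·16·20.833 / (69.0×10³))^0.25
  = (9210.7)^0.25 = 9.7966 mm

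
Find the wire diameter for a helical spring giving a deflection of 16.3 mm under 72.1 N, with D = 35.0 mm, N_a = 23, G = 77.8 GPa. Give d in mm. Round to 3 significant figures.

Required rate k = F/δ = 72.1/16.3 = 4.4233 N/mm
d = (8D³N_a·k / G)^(1/4) = (8·35.0³·23·4.4233 / (77.8×10³))^0.25
  = (448.53)^0.25 = 4.6020 mm

4.60 mm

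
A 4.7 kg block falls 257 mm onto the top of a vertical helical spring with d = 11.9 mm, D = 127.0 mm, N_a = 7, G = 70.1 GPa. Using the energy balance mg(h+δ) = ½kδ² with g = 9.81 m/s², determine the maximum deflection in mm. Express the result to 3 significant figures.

k = Gd⁴/(8D³N_a) = (70.1×10³)(11.9⁴)/(8·127.0³·7) = 12.255 N/mm
W = mg = 4.7 × 9.81 = 46.107 N
½kδ² − Wδ − Wh = 0 → δ = (W + √(W² + 2kWh))/k
δ = (46.107 + √(2125.9 + 290427))/12.255 = (46.107 + 540.88)/12.255 = 47.899 mm

47.9 mm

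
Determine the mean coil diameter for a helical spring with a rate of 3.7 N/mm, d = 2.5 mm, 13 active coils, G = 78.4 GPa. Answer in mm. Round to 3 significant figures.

20.0 mm

D = (Gd⁴/(8N_a·k))^(1/3) = (78.4×10³·2.5⁴/(8·13·3.7))^(1/3)
  = (7958.68)^(1/3) = 19.9655 mm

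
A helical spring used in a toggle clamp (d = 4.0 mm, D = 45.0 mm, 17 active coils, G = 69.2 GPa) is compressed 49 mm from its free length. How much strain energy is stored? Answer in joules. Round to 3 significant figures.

k = Gd⁴/(8D³N_a) = (69.2×10³)(4.0⁴)/(8·45.0³·17) = 1.4295 N/mm
U = ½kδ² = 0.5 × 1.4295 × 49² = 1716.1 N·mm = 1.7161 J

1.72 J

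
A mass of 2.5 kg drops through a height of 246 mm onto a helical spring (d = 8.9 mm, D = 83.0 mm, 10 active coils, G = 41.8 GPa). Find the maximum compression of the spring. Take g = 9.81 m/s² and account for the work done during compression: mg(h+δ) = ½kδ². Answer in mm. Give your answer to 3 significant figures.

50.4 mm

k = Gd⁴/(8D³N_a) = (41.8×10³)(8.9⁴)/(8·83.0³·10) = 5.7334 N/mm
W = mg = 2.5 × 9.81 = 24.525 N
½kδ² − Wδ − Wh = 0 → δ = (W + √(W² + 2kWh))/k
δ = (24.525 + √(601.48 + 69180.9))/5.7334 = (24.525 + 264.16)/5.7334 = 50.352 mm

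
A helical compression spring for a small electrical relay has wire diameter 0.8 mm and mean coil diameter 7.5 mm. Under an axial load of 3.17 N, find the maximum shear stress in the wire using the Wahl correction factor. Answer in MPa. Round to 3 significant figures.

137 MPa

Spring index C = D/d = 7.5/0.8 = 9.3750
K_W = (4C−1)/(4C−4) + 0.615/C = 36.500/33.500 + 0.0656 = 1.1552
τ₀ = 8FD/(πd³) = 8·3.17·7.5/(π·0.8³) = 190.2/1.6085 = 118.25 MPa
τ_max = K·τ₀ = 1.1552 × 118.25 = 136.59 MPa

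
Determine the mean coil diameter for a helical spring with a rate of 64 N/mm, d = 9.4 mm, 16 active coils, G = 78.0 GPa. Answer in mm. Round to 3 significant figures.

42.0 mm

D = (Gd⁴/(8N_a·k))^(1/3) = (78.0×10³·9.4⁴/(8·16·64))^(1/3)
  = (74338.9)^(1/3) = 42.0474 mm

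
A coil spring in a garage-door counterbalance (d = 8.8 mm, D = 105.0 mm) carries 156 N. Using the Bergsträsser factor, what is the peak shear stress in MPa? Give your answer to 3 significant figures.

Spring index C = D/d = 105.0/8.8 = 11.9318
K_B = (4C+2)/(4C−3) = 49.727/44.727 = 1.1118
τ₀ = 8FD/(πd³) = 8·156·105.0/(π·8.8³) = 131040/2140.9 = 61.208 MPa
τ_max = K·τ₀ = 1.1118 × 61.208 = 68.05 MPa

68.1 MPa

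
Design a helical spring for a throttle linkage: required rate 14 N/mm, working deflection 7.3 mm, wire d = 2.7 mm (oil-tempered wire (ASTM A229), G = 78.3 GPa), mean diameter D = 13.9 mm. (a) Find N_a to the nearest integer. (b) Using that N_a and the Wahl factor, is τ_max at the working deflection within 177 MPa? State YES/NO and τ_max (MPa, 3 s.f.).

N_a = Gd⁴/(8D³k) = (78.3×10³)(2.7⁴)/(8·13.9³·14) = 13.83 → N_a = 14
Actual rate k = Gd⁴/(8D³·14) = 13.834 N/mm
Working load F = kδ = 13.834·7.3 = 100.99 N
C = 13.9/2.7 = 5.1481; K_W = (4C−1)/(4C−4)+0.615/C = 1.3003
τ_max = K_W·8FD/(πd³) = 1.3003·181.61 = 236.14 MPa
τ_max > 177 MPa → exceeds allowable

(a) 14 coils; (b) NO, τ_max = 236 MPa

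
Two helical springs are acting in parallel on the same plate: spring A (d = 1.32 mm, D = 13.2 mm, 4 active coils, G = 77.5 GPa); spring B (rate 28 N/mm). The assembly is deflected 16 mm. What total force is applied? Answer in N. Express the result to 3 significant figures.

k_A = Gd⁴/(8D³N_a) = (77.5×10³)(1.32⁴)/(8·13.2³·4) = 3.1969 N/mm
Parallel: k_eq = 3.1969 + 28 = 31.197 N/mm
F = k_eq·δ = 31.197·16 = 499.15 N

499 N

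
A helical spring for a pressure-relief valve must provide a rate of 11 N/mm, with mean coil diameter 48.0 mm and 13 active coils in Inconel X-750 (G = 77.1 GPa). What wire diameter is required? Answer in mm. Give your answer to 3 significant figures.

6.36 mm

d = (8D³N_a·k / G)^(1/4) = (8·48.0³·13·11 / (77.1×10³))^0.25
  = (1641)^0.25 = 6.3646 mm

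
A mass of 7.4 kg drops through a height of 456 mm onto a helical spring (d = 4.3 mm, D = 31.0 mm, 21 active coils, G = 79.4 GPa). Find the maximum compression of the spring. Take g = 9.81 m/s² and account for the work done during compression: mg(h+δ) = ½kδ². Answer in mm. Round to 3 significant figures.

k = Gd⁴/(8D³N_a) = (79.4×10³)(4.3⁴)/(8·31.0³·21) = 5.4238 N/mm
W = mg = 7.4 × 9.81 = 72.594 N
½kδ² − Wδ − Wh = 0 → δ = (W + √(W² + 2kWh))/k
δ = (72.594 + √(5269.9 + 359084))/5.4238 = (72.594 + 603.62)/5.4238 = 124.68 mm

125 mm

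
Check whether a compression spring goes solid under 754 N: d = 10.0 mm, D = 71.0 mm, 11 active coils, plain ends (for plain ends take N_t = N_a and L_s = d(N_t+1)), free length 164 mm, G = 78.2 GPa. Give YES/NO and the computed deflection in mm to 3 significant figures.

k = Gd⁴/(8D³N_a) = (78.2×10³)(10.0⁴)/(8·71.0³·11) = 24.828 N/mm
N_t = 11; L_s = 10.0·12 = 120 mm; δ_solid = L₀ − L_s = 164 − 120 = 44 mm
δ = F/k = 754/24.828 = 30.368 mm
δ < δ_solid → spring does not go solid

NO, δ = 30.4 mm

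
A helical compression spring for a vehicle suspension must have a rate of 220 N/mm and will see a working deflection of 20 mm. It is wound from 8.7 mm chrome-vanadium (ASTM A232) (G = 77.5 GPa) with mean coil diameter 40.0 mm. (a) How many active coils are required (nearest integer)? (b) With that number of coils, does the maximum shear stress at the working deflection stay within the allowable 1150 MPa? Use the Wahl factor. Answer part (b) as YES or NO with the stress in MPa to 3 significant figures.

N_a = Gd⁴/(8D³k) = (77.5×10³)(8.7⁴)/(8·40.0³·220) = 3.942 → N_a = 4
Actual rate k = Gd⁴/(8D³·4) = 216.79 N/mm
Working load F = kδ = 216.79·20 = 4335.9 N
C = 40.0/8.7 = 4.5977; K_W = (4C−1)/(4C−4)+0.615/C = 1.3422
τ_max = K_W·8FD/(πd³) = 1.3422·670.69 = 900.22 MPa
τ_max ≤ 1150 MPa → acceptable

(a) 4 coils; (b) YES, τ_max = 900 MPa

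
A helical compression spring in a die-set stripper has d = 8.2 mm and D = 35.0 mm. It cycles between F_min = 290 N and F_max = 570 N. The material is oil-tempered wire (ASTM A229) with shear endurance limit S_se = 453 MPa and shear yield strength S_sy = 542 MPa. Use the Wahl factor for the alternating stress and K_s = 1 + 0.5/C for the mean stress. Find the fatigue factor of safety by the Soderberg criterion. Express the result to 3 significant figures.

C = D/d = 35.0/8.2 = 4.2683; K_W = (4C−1)/(4C−4)+0.615/C = 1.3736; K_s = 1+0.5/C = 1.1171
F_a = (F_max−F_min)/2 = 140 N; F_m = (F_max+F_min)/2 = 430 N
τ_a = K_W·8F_aD/(πd³) = 1.3736 × 22.631 = 31.084 MPa
τ_m = K_s·8F_mD/(πd³) = 1.1171 × 69.508 = 77.65 MPa
Soderberg: 1/n_f = τ_a/S_se + τ_m/S_sy = 31.084/453 + 77.65/542 = 0.06862 + 0.14327 = 0.21189
n_f = 1/0.21189 = 4.72

4.72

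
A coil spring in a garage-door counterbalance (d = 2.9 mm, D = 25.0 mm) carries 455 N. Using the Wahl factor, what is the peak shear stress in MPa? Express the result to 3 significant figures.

1390 MPa

Spring index C = D/d = 25.0/2.9 = 8.6207
K_W = (4C−1)/(4C−4) + 0.615/C = 33.483/30.483 + 0.0713 = 1.1698
τ₀ = 8FD/(πd³) = 8·455·25.0/(π·2.9³) = 91000/76.62 = 1187.7 MPa
τ_max = K·τ₀ = 1.1698 × 1187.7 = 1389.3 MPa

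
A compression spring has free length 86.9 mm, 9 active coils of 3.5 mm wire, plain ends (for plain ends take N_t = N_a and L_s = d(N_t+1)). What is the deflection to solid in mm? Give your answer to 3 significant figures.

51.9 mm

N_t = 9; L_s = 3.5·10 = 35 mm
δ_solid = L₀ − L_s = 86.9 − 35 = 51.9 mm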